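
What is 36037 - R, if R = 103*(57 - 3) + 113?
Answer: 30362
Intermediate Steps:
R = 5675 (R = 103*54 + 113 = 5562 + 113 = 5675)
36037 - R = 36037 - 1*5675 = 36037 - 5675 = 30362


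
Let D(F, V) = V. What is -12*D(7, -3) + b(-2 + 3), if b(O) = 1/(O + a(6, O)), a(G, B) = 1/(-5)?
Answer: 149/4 ≈ 37.250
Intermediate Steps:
a(G, B) = -⅕
b(O) = 1/(-⅕ + O) (b(O) = 1/(O - ⅕) = 1/(-⅕ + O))
-12*D(7, -3) + b(-2 + 3) = -12*(-3) + 5/(-1 + 5*(-2 + 3)) = 36 + 5/(-1 + 5*1) = 36 + 5/(-1 + 5) = 36 + 5/4 = 149/4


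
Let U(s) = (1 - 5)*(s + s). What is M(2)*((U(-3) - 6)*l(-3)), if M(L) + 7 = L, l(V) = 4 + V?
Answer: -90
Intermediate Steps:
U(s) = -8*s
M(L) = -7 + L
M(2)*((U(-3) - 6)*l(-3)) = (-7 + 2)*((-8*(-3) - 6)*(4 - 3)) = -5*(24 - 6) = -90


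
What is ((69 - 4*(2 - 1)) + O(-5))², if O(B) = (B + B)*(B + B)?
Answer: 27225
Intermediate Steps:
O(B) = 4*B² (O(B) = (2*B)*(2*B) = 4*B²)
((69 - 4*(2 - 1)) + O(-5))² = ((69 - 4*(2 - 1)) + 4*(-5)²)² = ((69 - 4) + 4*25)² = ((69 - 1*4) + 100)² = ((69 - 4) + 100)² = (65 + 100)² = 165² = 27225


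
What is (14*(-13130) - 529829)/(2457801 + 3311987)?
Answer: -713649/5769788 ≈ -0.12369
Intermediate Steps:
(14*(-13130) - 529829)/(2457801 + 3311987) = (-183820 - 529829)/5769788 = -713649*1/5769788 = -713649/5769788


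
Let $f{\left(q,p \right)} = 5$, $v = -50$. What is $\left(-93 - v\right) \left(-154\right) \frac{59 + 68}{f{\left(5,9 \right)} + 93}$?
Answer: $\frac{60071}{7} \approx 8581.6$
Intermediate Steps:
$\left(-93 - v\right) \left(-154\right) \frac{59 + 68}{f{\left(5,9 \right)} + 93} = \left(-93 - -50\right) \left(-154\right) \frac{59 + 68}{5 + 93} = \left(-93 + 50\right) \left(-154\right) \frac{127}{98} = \left(-43\right) \left(-154\right) 127 \cdot \frac{1}{98} = 6622 \cdot \frac{127}{98} = \frac{60071}{7}$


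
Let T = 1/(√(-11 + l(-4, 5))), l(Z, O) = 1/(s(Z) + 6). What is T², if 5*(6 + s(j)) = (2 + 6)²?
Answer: -64/699 ≈ -0.091559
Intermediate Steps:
s(j) = 34/5 (s(j) = -6 + (2 + 6)²/5 = -6 + (⅕)*8² = -6 + (⅕)*64 = -6 + 64/5 = 34/5)
l(Z, O) = 5/64 (l(Z, O) = 1/(34/5 + 6) = 1/(64/5) = 5/64)
T = -8*I*√699/699 (T = 1/(√(-11 + 5/64)) = 1/(√(-699/64)) = 1/(I*√699/8) = -8*I*√699/699 ≈ -0.30259*I)
T² = (-8*I*√699/699)² = -64/699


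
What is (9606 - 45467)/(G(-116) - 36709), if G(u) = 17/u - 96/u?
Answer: 4159876/4258165 ≈ 0.97692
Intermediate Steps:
G(u) = -79/u
(9606 - 45467)/(G(-116) - 36709) = (9606 - 45467)/(-79/(-116) - 36709) = -35861/(-79*(-1/116) - 36709) = -35861/(79/116 - 36709) = -35861/(-4258165/116) = -35861*(-116/4258165) = 4159876/4258165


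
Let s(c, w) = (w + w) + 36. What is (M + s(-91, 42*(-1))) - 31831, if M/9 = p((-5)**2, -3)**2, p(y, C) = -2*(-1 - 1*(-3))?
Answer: -31735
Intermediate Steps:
s(c, w) = 36 + 2*w (s(c, w) = 2*w + 36 = 36 + 2*w)
p(y, C) = -4 (p(y, C) = -2*(-1 + 3) = -2*2 = -4)
M = 144 (M = 9*(-4)**2 = 9*16 = 144)
(M + s(-91, 42*(-1))) - 31831 = (144 + (36 + 2*(42*(-1)))) - 31831 = (144 + (36 + 2*(-42))) - 31831 = (144 + (36 - 84)) - 31831 = (144 - 48) - 31831 = 96 - 31831 = -31735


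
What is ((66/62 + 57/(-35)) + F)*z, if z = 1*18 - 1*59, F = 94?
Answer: -4156498/1085 ≈ -3830.9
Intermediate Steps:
z = -41 (z = 18 - 59 = -41)
((66/62 + 57/(-35)) + F)*z = ((66/62 + 57/(-35)) + 94)*(-41) = ((66*(1/62) + 57*(-1/35)) + 94)*(-41) = ((33/31 - 57/35) + 94)*(-41) = (-612/1085 + 94)*(-41) = (101378/1085)*(-41) = -4156498/1085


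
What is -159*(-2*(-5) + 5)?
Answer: -2385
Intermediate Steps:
-159*(-2*(-5) + 5) = -159*(10 + 5) = -159*15 = -2385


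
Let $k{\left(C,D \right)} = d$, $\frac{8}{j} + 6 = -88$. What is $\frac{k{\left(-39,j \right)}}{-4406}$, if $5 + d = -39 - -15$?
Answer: $\frac{29}{4406} \approx 0.0065819$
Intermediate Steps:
$j = - \frac{4}{47}$ ($j = \frac{8}{-6 - 88} = \frac{8}{-94} = 8 \left(- \frac{1}{94}\right) = - \frac{4}{47} \approx -0.085106$)
$d = -29$ ($d = -5 - 24 = -29$)
$k{\left(C,D \right)} = -29$
$\frac{k{\left(-39,j \right)}}{-4406} = - \frac{29}{-4406} = \left(-29\right) \left(- \frac{1}{4406}\right) = \frac{29}{4406}$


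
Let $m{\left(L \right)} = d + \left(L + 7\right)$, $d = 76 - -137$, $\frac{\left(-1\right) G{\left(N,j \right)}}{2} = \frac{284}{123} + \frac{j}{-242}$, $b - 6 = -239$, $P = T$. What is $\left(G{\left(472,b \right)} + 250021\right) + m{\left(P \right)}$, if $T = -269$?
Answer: $\frac{3720235889}{14883} \approx 2.4997 \cdot 10^{5}$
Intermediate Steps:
$P = -269$
$b = -233$ ($b = 6 - 239 = -233$)
$G{\left(N,j \right)} = - \frac{568}{123} + \frac{j}{121}$ ($G{\left(N,j \right)} = - 2 \left(\frac{284}{123} + \frac{j}{-242}\right) = - 2 \left(284 \cdot \frac{1}{123} + j \left(- \frac{1}{242}\right)\right) = - 2 \left(\frac{284}{123} - \frac{j}{242}\right) = - \frac{568}{123} + \frac{j}{121}$)
$d = 213$ ($d = 76 + 137 = 213$)
$m{\left(L \right)} = 220 + L$ ($m{\left(L \right)} = 213 + \left(L + 7\right) = 213 + \left(7 + L\right) = 220 + L$)
$\left(G{\left(472,b \right)} + 250021\right) + m{\left(P \right)} = \left(\left(- \frac{568}{123} + \frac{1}{121} \left(-233\right)\right) + 250021\right) + \left(220 - 269\right) = \left(\left(- \frac{568}{123} - \frac{233}{121}\right) + 250021\right) - 49 = \left(- \frac{97387}{14883} + 250021\right) - 49 = \frac{3720965156}{14883} - 49 = \frac{3720235889}{14883}$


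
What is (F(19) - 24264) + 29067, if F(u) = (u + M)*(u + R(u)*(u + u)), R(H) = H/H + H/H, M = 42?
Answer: 10598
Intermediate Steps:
R(H) = 2 (R(H) = 1 + 1 = 2)
F(u) = 5*u*(42 + u) (F(u) = (u + 42)*(u + 2*(u + u)) = (42 + u)*(u + 2*(2*u)) = (42 + u)*(u + 4*u) = (42 + u)*(5*u) = 5*u*(42 + u))
(F(19) - 24264) + 29067 = (5*19*(42 + 19) - 24264) + 29067 = (5*19*61 - 24264) + 29067 = (5795 - 24264) + 29067 = -18469 + 29067 = 10598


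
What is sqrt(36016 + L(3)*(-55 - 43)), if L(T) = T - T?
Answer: 4*sqrt(2251) ≈ 189.78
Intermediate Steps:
L(T) = 0
sqrt(36016 + L(3)*(-55 - 43)) = sqrt(36016 + 0*(-55 - 43)) = sqrt(36016 + 0*(-98)) = sqrt(36016 + 0) = sqrt(36016) = 4*sqrt(2251)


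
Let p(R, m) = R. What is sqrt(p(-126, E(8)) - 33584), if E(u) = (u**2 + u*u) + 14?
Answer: I*sqrt(33710) ≈ 183.6*I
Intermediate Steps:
E(u) = 14 + 2*u**2 (E(u) = (u**2 + u**2) + 14 = 2*u**2 + 14 = 14 + 2*u**2)
sqrt(p(-126, E(8)) - 33584) = sqrt(-126 - 33584) = sqrt(-33710) = I*sqrt(33710)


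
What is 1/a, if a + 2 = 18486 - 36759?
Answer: -1/18275 ≈ -5.4720e-5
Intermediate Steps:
a = -18275 (a = -2 + (18486 - 36759) = -2 - 18273 = -18275)
1/a = 1/(-18275) = -1/18275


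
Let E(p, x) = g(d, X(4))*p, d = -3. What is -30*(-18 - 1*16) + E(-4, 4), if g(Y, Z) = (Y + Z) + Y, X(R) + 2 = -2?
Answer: 1060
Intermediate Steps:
X(R) = -4 (X(R) = -2 - 2 = -4)
g(Y, Z) = Z + 2*Y
E(p, x) = -10*p (E(p, x) = (-4 + 2*(-3))*p = (-4 - 6)*p = -10*p)
-30*(-18 - 1*16) + E(-4, 4) = -30*(-18 - 1*16) - 10*(-4) = -30*(-18 - 16) + 40 = -30*(-34) + 40 = 1020 + 40 = 1060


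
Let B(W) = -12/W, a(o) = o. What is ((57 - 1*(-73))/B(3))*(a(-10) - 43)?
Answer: 3445/2 ≈ 1722.5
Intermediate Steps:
((57 - 1*(-73))/B(3))*(a(-10) - 43) = ((57 - 1*(-73))/((-12/3)))*(-10 - 43) = ((57 + 73)/((-12*1/3)))*(-53) = (130/(-4))*(-53) = (130*(-1/4))*(-53) = -65/2*(-53) = 3445/2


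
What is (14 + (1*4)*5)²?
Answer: 1156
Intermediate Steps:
(14 + (1*4)*5)² = (14 + 4*5)² = (14 + 20)² = 34² = 1156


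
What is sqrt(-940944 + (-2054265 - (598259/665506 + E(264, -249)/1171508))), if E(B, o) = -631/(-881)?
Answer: 3*I*sqrt(58066326317246068409631239518405)/13208995697794 ≈ 1730.7*I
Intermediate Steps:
E(B, o) = 631/881 (E(B, o) = -631*(-1/881) = 631/881)
sqrt(-940944 + (-2054265 - (598259/665506 + E(264, -249)/1171508))) = sqrt(-940944 + (-2054265 - (598259/665506 + (631/881)/1171508))) = sqrt(-940944 + (-2054265 - (598259*(1/665506) + (631/881)*(1/1171508)))) = sqrt(-940944 + (-2054265 - (598259/665506 + 631/1032098548))) = sqrt(-940944 + (-2054265 - 1*308731332581109/343433888142644)) = sqrt(-940944 + (-2054265 - 308731332581109/343433888142644)) = sqrt(-940944 - 705504524956681157769/343433888142644) = sqrt(-1028656581401173173705/343433888142644) = 3*I*sqrt(58066326317246068409631239518405)/13208995697794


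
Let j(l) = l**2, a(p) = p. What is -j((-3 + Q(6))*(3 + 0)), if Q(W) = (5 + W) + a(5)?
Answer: -1521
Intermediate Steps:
Q(W) = 10 + W (Q(W) = (5 + W) + 5 = 10 + W)
-j((-3 + Q(6))*(3 + 0)) = -((-3 + (10 + 6))*(3 + 0))**2 = -((-3 + 16)*3)**2 = -(13*3)**2 = -1*39**2 = -1*1521 = -1521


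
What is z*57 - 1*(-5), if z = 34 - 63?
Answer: -1648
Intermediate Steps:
z = -29
z*57 - 1*(-5) = -29*57 - 1*(-5) = -1653 + 5 = -1648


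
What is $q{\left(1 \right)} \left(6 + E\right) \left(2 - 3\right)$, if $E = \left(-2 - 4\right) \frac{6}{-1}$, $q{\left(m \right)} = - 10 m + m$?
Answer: $378$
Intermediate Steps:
$q{\left(m \right)} = - 9 m$
$E = 36$ ($E = - 6 \cdot 6 \left(-1\right) = \left(-6\right) \left(-6\right) = 36$)
$q{\left(1 \right)} \left(6 + E\right) \left(2 - 3\right) = \left(-9\right) 1 \left(6 + 36\right) \left(2 - 3\right) = - 9 \cdot 42 \left(2 - 3\right) = - 9 \cdot 42 \left(-1\right) = \left(-9\right) \left(-42\right) = 378$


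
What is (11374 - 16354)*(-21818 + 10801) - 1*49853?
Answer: 54814807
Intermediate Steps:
(11374 - 16354)*(-21818 + 10801) - 1*49853 = -4980*(-11017) - 49853 = 54864660 - 49853 = 54814807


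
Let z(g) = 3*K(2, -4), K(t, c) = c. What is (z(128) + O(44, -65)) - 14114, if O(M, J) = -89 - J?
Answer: -14150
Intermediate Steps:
z(g) = -12 (z(g) = 3*(-4) = -12)
(z(128) + O(44, -65)) - 14114 = (-12 + (-89 - 1*(-65))) - 14114 = (-12 + (-89 + 65)) - 14114 = (-12 - 24) - 14114 = -36 - 14114 = -14150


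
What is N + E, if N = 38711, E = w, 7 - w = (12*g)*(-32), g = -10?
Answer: 34878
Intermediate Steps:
w = -3833 (w = 7 - 12*(-10)*(-32) = 7 - (-120)*(-32) = 7 - 1*3840 = 7 - 3840 = -3833)
E = -3833
N + E = 38711 - 3833 = 34878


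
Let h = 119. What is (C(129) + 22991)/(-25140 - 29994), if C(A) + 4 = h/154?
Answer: -168577/404316 ≈ -0.41694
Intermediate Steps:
C(A) = -71/22 (C(A) = -4 + 119/154 = -4 + 119*(1/154) = -4 + 17/22 = -71/22)
(C(129) + 22991)/(-25140 - 29994) = (-71/22 + 22991)/(-25140 - 29994) = (505731/22)/(-55134) = (505731/22)*(-1/55134) = -168577/404316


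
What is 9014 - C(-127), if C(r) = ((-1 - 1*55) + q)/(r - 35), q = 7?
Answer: 1460219/162 ≈ 9013.7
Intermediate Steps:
C(r) = -49/(-35 + r) (C(r) = ((-1 - 1*55) + 7)/(r - 35) = ((-1 - 55) + 7)/(-35 + r) = (-56 + 7)/(-35 + r) = -49/(-35 + r))
9014 - C(-127) = 9014 - (-49)/(-35 - 127) = 9014 - (-49)/(-162) = 9014 - (-49)*(-1)/162 = 9014 - 1*49/162 = 9014 - 49/162 = 1460219/162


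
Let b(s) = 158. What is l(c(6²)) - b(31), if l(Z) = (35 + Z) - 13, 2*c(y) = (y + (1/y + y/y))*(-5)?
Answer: -16457/72 ≈ -228.57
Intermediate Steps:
c(y) = -5/2 - 5*y/2 - 5/(2*y) (c(y) = ((y + (1/y + y/y))*(-5))/2 = ((y + (1/y + 1))*(-5))/2 = ((y + (1 + 1/y))*(-5))/2 = ((1 + y + 1/y)*(-5))/2 = (-5 - 5*y - 5/y)/2 = -5/2 - 5*y/2 - 5/(2*y))
l(Z) = 22 + Z
l(c(6²)) - b(31) = (22 + 5*(-1 - 1*6²*(1 + 6²))/(2*(6²))) - 1*158 = (22 + (5/2)*(-1 - 1*36*(1 + 36))/36) - 158 = (22 + (5/2)*(1/36)*(-1 - 1*36*37)) - 158 = (22 + (5/2)*(1/36)*(-1 - 1332)) - 158 = (22 + (5/2)*(1/36)*(-1333)) - 158 = (22 - 6665/72) - 158 = -5081/72 - 158 = -16457/72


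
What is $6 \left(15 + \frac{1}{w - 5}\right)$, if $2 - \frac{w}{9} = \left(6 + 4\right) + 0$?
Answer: $\frac{6924}{77} \approx 89.922$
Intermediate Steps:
$w = -72$ ($w = 18 - 9 \left(\left(6 + 4\right) + 0\right) = 18 - 9 \left(10 + 0\right) = 18 - 90 = -72$)
$6 \left(15 + \frac{1}{w - 5}\right) = 6 \left(15 + \frac{1}{-72 - 5}\right) = 6 \left(15 + \frac{1}{-77}\right) = 6 \left(15 - \frac{1}{77}\right) = 6 \cdot \frac{1154}{77} = \frac{6924}{77}$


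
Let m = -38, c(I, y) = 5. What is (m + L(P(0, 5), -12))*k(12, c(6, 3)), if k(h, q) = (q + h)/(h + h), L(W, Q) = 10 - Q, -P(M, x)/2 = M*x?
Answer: -34/3 ≈ -11.333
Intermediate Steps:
P(M, x) = -2*M*x
k(h, q) = (h + q)/(2*h) (k(h, q) = (h + q)/((2*h)) = (h + q)*(1/(2*h)) = (h + q)/(2*h))
(m + L(P(0, 5), -12))*k(12, c(6, 3)) = (-38 + (10 - 1*(-12)))*((½)*(12 + 5)/12) = (-38 + (10 + 12))*((½)*(1/12)*17) = (-38 + 22)*(17/24) = -16*17/24 = -34/3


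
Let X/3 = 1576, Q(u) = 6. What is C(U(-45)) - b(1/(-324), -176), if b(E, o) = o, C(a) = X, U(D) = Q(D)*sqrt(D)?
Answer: 4904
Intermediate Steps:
U(D) = 6*sqrt(D)
X = 4728 (X = 3*1576 = 4728)
C(a) = 4728
C(U(-45)) - b(1/(-324), -176) = 4728 - 1*(-176) = 4728 + 176 = 4904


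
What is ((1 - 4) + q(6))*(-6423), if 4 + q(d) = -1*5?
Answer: 77076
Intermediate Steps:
q(d) = -9 (q(d) = -4 - 1*5 = -4 - 5 = -9)
((1 - 4) + q(6))*(-6423) = ((1 - 4) - 9)*(-6423) = (-3 - 9)*(-6423) = -12*(-6423) = 77076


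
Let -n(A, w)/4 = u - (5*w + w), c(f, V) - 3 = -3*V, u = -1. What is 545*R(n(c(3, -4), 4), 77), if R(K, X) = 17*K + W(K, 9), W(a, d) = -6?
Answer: 923230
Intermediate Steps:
c(f, V) = 3 - 3*V
n(A, w) = 4 + 24*w (n(A, w) = -4*(-1 - (5*w + w)) = -4*(-1 - 6*w) = 4 + 24*w)
R(K, X) = -6 + 17*K (R(K, X) = 17*K - 6 = -6 + 17*K)
545*R(n(c(3, -4), 4), 77) = 545*(-6 + 17*(4 + 24*4)) = 545*(-6 + 17*(4 + 96)) = 545*(-6 + 17*100) = 545*(-6 + 1700) = 545*1694 = 923230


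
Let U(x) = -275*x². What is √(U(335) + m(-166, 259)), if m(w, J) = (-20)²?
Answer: 5*I*√1234459 ≈ 5555.3*I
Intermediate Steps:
m(w, J) = 400
√(U(335) + m(-166, 259)) = √(-275*335² + 400) = √(-275*112225 + 400) = √(-30861875 + 400) = √(-30861475) = 5*I*√1234459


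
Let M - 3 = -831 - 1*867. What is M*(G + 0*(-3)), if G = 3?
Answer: -5085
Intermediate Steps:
M = -1695 (M = 3 + (-831 - 1*867) = 3 + (-831 - 867) = 3 - 1698 = -1695)
M*(G + 0*(-3)) = -1695*(3 + 0*(-3)) = -1695*(3 + 0) = -1695*3 = -5085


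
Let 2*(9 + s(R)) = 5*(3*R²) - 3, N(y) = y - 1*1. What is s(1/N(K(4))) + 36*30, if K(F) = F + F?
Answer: 52413/49 ≈ 1069.7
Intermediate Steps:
K(F) = 2*F
N(y) = -1 + y (N(y) = y - 1 = -1 + y)
s(R) = -21/2 + 15*R²/2 (s(R) = -9 + (5*(3*R²) - 3)/2 = -9 + (15*R² - 3)/2 = -9 + (-3 + 15*R²)/2 = -9 + (-3/2 + 15*R²/2) = -21/2 + 15*R²/2)
s(1/N(K(4))) + 36*30 = (-21/2 + 15*(1/(-1 + 2*4))²/2) + 36*30 = (-21/2 + 15*(1/(-1 + 8))²/2) + 1080 = (-21/2 + 15*(1/7)²/2) + 1080 = (-21/2 + 15*(⅐)²/2) + 1080 = (-21/2 + (15/2)*(1/49)) + 1080 = (-21/2 + 15/98) + 1080 = -507/49 + 1080 = 52413/49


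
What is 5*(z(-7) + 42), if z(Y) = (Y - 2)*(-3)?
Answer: 345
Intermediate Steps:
z(Y) = 6 - 3*Y (z(Y) = (-2 + Y)*(-3) = 6 - 3*Y)
5*(z(-7) + 42) = 5*((6 - 3*(-7)) + 42) = 5*((6 + 21) + 42) = 5*(27 + 42) = 5*69 = 345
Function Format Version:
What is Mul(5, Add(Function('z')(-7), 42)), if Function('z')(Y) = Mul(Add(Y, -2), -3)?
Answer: 345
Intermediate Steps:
Function('z')(Y) = Add(6, Mul(-3, Y)) (Function('z')(Y) = Mul(Add(-2, Y), -3) = Add(6, Mul(-3, Y)))
Mul(5, Add(Function('z')(-7), 42)) = Mul(5, Add(Add(6, Mul(-3, -7)), 42)) = Mul(5, Add(Add(6, 21), 42)) = Mul(5, Add(27, 42)) = Mul(5, 69) = 345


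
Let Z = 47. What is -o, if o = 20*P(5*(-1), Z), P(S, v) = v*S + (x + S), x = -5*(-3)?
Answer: 4500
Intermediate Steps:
x = 15 (x = -1*(-15) = 15)
P(S, v) = 15 + S + S*v (P(S, v) = v*S + (15 + S) = S*v + (15 + S) = 15 + S + S*v)
o = -4500 (o = 20*(15 + 5*(-1) + (5*(-1))*47) = 20*(15 - 5 - 5*47) = 20*(15 - 5 - 235) = 20*(-225) = -4500)
-o = -1*(-4500) = 4500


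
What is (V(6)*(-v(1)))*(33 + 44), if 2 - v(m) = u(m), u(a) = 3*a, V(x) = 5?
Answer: 385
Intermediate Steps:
v(m) = 2 - 3*m
(V(6)*(-v(1)))*(33 + 44) = (5*(-(2 - 3*1)))*(33 + 44) = (5*(-(2 - 3)))*77 = (5*(-1*(-1)))*77 = (5*1)*77 = 5*77 = 385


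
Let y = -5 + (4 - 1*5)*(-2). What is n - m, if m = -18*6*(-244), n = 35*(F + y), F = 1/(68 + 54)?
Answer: -3227719/122 ≈ -26457.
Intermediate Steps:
y = -3 (y = -5 + (4 - 5)*(-2) = -5 - 1*(-2) = -5 + 2 = -3)
F = 1/122 ≈ 0.0081967
n = -12775/122 (n = 35*(1/122 - 3) = 35*(-365/122) = -12775/122 ≈ -104.71)
m = 26352 (m = -108*(-244) = 26352)
n - m = -12775/122 - 1*26352 = -12775/122 - 26352 = -3227719/122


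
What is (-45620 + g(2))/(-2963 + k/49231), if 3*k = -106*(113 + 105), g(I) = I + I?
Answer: 6737163888/437637467 ≈ 15.394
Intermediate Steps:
g(I) = 2*I
k = -23108/3 (k = (-106*(113 + 105))/3 = (-106*218)/3 = (⅓)*(-23108) = -23108/3 ≈ -7702.7)
(-45620 + g(2))/(-2963 + k/49231) = (-45620 + 2*2)/(-2963 - 23108/3/49231) = (-45620 + 4)/(-2963 - 23108/3*1/49231) = -45616/(-2963 - 23108/147693) = -45616/(-437637467/147693) = -45616*(-147693/437637467) = 6737163888/437637467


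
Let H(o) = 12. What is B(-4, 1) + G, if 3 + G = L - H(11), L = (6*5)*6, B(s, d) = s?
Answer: 161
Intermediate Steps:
L = 180 (L = 30*6 = 180)
G = 165 (G = -3 + (180 - 1*12) = -3 + (180 - 12) = -3 + 168 = 165)
B(-4, 1) + G = -4 + 165 = 161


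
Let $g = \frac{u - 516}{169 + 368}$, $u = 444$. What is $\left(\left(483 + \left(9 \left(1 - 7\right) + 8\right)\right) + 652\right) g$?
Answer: $- \frac{26136}{179} \approx -146.01$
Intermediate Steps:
$g = - \frac{24}{179}$ ($g = \frac{444 - 516}{169 + 368} = - \frac{72}{537} = \left(-72\right) \frac{1}{537} = - \frac{24}{179} \approx -0.13408$)
$\left(\left(483 + \left(9 \left(1 - 7\right) + 8\right)\right) + 652\right) g = \left(\left(483 + \left(9 \left(1 - 7\right) + 8\right)\right) + 652\right) \left(- \frac{24}{179}\right) = \left(\left(483 + \left(9 \left(-6\right) + 8\right)\right) + 652\right) \left(- \frac{24}{179}\right) = \left(\left(483 + \left(-54 + 8\right)\right) + 652\right) \left(- \frac{24}{179}\right) = \left(\left(483 - 46\right) + 652\right) \left(- \frac{24}{179}\right) = \left(437 + 652\right) \left(- \frac{24}{179}\right) = 1089 \left(- \frac{24}{179}\right) = - \frac{26136}{179}$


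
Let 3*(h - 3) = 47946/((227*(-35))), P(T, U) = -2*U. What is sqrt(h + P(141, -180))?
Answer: sqrt(22786681085)/7945 ≈ 19.000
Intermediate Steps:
h = 7853/7945 (h = 3 + (47946/((227*(-35))))/3 = 3 + (47946/(-7945))/3 = 3 + (47946*(-1/7945))/3 = 3 + (1/3)*(-47946/7945) = 3 - 15982/7945 = 7853/7945 ≈ 0.98842)
sqrt(h + P(141, -180)) = sqrt(7853/7945 - 2*(-180)) = sqrt(7853/7945 + 360) = sqrt(2868053/7945) = sqrt(22786681085)/7945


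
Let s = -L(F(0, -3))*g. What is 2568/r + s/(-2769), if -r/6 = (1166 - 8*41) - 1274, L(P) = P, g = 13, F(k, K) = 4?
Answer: 23227/23217 ≈ 1.0004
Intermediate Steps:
s = -52 (s = -4*13 = -1*52 = -52)
r = 2616 (r = -6*((1166 - 8*41) - 1274) = -6*((1166 - 328) - 1274) = -6*(838 - 1274) = -6*(-436) = 2616)
2568/r + s/(-2769) = 2568/2616 - 52/(-2769) = 2568*(1/2616) - 52*(-1/2769) = 107/109 + 4/213 = 23227/23217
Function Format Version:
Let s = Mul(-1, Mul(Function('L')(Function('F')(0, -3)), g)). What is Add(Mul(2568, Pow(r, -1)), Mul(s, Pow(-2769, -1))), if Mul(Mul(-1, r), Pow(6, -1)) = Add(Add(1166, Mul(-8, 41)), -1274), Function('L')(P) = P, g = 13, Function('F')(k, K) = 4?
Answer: Rational(23227, 23217) ≈ 1.0004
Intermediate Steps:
s = -52 (s = Mul(-1, Mul(4, 13)) = Mul(-1, 52) = -52)
r = 2616 (r = Mul(-6, Add(Add(1166, Mul(-8, 41)), -1274)) = Mul(-6, Add(Add(1166, -328), -1274)) = Mul(-6, Add(838, -1274)) = Mul(-6, -436) = 2616)
Add(Mul(2568, Pow(r, -1)), Mul(s, Pow(-2769, -1))) = Add(Mul(2568, Pow(2616, -1)), Mul(-52, Pow(-2769, -1))) = Add(Mul(2568, Rational(1, 2616)), Mul(-52, Rational(-1, 2769))) = Add(Rational(107, 109), Rational(4, 213)) = Rational(23227, 23217)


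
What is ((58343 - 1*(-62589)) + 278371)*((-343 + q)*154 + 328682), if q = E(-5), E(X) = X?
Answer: 109844262270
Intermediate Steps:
q = -5
((58343 - 1*(-62589)) + 278371)*((-343 + q)*154 + 328682) = ((58343 - 1*(-62589)) + 278371)*((-343 - 5)*154 + 328682) = ((58343 + 62589) + 278371)*(-348*154 + 328682) = (120932 + 278371)*(-53592 + 328682) = 399303*275090 = 109844262270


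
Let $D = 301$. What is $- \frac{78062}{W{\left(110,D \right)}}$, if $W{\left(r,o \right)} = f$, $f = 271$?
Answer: $- \frac{78062}{271} \approx -288.05$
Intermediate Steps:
$W{\left(r,o \right)} = 271$
$- \frac{78062}{W{\left(110,D \right)}} = - \frac{78062}{271}$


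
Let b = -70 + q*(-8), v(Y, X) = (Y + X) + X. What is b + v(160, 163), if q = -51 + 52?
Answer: 408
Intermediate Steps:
v(Y, X) = Y + 2*X (v(Y, X) = (X + Y) + X = Y + 2*X)
q = 1
b = -78 (b = -70 + 1*(-8) = -70 - 8 = -78)
b + v(160, 163) = -78 + (160 + 2*163) = -78 + (160 + 326) = -78 + 486 = 408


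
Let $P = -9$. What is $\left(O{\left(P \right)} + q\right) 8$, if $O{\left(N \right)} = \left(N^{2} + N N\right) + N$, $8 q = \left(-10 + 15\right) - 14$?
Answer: $1215$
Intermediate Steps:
$q = - \frac{9}{8}$ ($q = \frac{\left(-10 + 15\right) - 14}{8} = \frac{5 - 14}{8} = \frac{1}{8} \left(-9\right) = - \frac{9}{8} \approx -1.125$)
$O{\left(N \right)} = N + 2 N^{2}$ ($O{\left(N \right)} = \left(N^{2} + N^{2}\right) + N = 2 N^{2} + N = N + 2 N^{2}$)
$\left(O{\left(P \right)} + q\right) 8 = \left(- 9 \left(1 + 2 \left(-9\right)\right) - \frac{9}{8}\right) 8 = \left(- 9 \left(1 - 18\right) - \frac{9}{8}\right) 8 = \left(\left(-9\right) \left(-17\right) - \frac{9}{8}\right) 8 = \left(153 - \frac{9}{8}\right) 8 = \frac{1215}{8} \cdot 8 = 1215$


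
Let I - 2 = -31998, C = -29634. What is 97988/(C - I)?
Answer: 48994/1181 ≈ 41.485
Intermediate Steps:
I = -31996 (I = 2 - 31998 = -31996)
97988/(C - I) = 97988/(-29634 - 1*(-31996)) = 97988/(-29634 + 31996) = 97988/2362 = 97988*(1/2362) = 48994/1181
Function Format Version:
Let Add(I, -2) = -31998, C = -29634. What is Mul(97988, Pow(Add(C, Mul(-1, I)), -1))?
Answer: Rational(48994, 1181) ≈ 41.485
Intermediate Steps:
I = -31996 (I = Add(2, -31998) = -31996)
Mul(97988, Pow(Add(C, Mul(-1, I)), -1)) = Mul(97988, Pow(Add(-29634, Mul(-1, -31996)), -1)) = Mul(97988, Pow(Add(-29634, 31996), -1)) = Mul(97988, Pow(2362, -1)) = Mul(97988, Rational(1, 2362)) = Rational(48994, 1181)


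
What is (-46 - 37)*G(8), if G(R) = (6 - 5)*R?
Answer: -664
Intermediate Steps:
G(R) = R (G(R) = 1*R = R)
(-46 - 37)*G(8) = (-46 - 37)*8 = -83*8 = -664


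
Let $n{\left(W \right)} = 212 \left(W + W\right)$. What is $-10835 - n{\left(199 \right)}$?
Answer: $-95211$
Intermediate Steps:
$n{\left(W \right)} = 424 W$ ($n{\left(W \right)} = 212 \cdot 2 W = 424 W$)
$-10835 - n{\left(199 \right)} = -10835 - 424 \cdot 199 = -10835 - 84376 = -95211$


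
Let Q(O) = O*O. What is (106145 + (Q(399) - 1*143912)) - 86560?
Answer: 34874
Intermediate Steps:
Q(O) = O**2
(106145 + (Q(399) - 1*143912)) - 86560 = (106145 + (399**2 - 1*143912)) - 86560 = (106145 + (159201 - 143912)) - 86560 = (106145 + 15289) - 86560 = 121434 - 86560 = 34874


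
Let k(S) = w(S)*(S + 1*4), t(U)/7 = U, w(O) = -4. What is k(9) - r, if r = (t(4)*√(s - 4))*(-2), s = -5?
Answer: -52 + 168*I ≈ -52.0 + 168.0*I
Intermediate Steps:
t(U) = 7*U
k(S) = -16 - 4*S (k(S) = -4*(S + 1*4) = -4*(S + 4) = -4*(4 + S) = -16 - 4*S)
r = -168*I (r = ((7*4)*√(-5 - 4))*(-2) = (28*√(-9))*(-2) = (28*(3*I))*(-2) = (84*I)*(-2) = -168*I ≈ -168.0*I)
k(9) - r = (-16 - 4*9) - (-168)*I = (-16 - 36) + 168*I = -52 + 168*I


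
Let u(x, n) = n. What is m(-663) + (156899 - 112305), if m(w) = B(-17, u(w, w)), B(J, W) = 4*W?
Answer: 41942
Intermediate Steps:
m(w) = 4*w
m(-663) + (156899 - 112305) = 4*(-663) + (156899 - 112305) = -2652 + 44594 = 41942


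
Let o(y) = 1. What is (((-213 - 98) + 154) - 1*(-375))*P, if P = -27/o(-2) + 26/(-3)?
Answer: -23326/3 ≈ -7775.3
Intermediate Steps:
P = -107/3 (P = -27/1 + 26/(-3) = -27*1 + 26*(-⅓) = -27 - 26/3 = -107/3 ≈ -35.667)
(((-213 - 98) + 154) - 1*(-375))*P = (((-213 - 98) + 154) - 1*(-375))*(-107/3) = ((-311 + 154) + 375)*(-107/3) = (-157 + 375)*(-107/3) = 218*(-107/3) = -23326/3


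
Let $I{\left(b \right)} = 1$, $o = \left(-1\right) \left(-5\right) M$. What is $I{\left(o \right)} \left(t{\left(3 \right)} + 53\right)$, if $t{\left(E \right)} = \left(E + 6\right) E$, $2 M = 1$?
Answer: $80$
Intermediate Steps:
$M = \frac{1}{2}$ ($M = \frac{1}{2} \cdot 1 = \frac{1}{2} \approx 0.5$)
$t{\left(E \right)} = E \left(6 + E\right)$ ($t{\left(E \right)} = \left(6 + E\right) E = E \left(6 + E\right)$)
$o = \frac{5}{2}$ ($o = \left(-1\right) \left(-5\right) \frac{1}{2} = 5 \cdot \frac{1}{2} = \frac{5}{2} \approx 2.5$)
$I{\left(o \right)} \left(t{\left(3 \right)} + 53\right) = 1 \left(3 \left(6 + 3\right) + 53\right) = 1 \left(3 \cdot 9 + 53\right) = 1 \left(27 + 53\right) = 1 \cdot 80 = 80$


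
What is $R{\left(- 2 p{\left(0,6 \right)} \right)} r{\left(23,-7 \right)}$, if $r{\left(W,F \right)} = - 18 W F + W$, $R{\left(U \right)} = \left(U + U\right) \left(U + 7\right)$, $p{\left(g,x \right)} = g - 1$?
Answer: $105156$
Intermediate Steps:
$p{\left(g,x \right)} = -1 + g$ ($p{\left(g,x \right)} = g - 1 = -1 + g$)
$R{\left(U \right)} = 2 U \left(7 + U\right)$
$r{\left(W,F \right)} = W - 18 F W$ ($r{\left(W,F \right)} = - 18 F W + W = W - 18 F W$)
$R{\left(- 2 p{\left(0,6 \right)} \right)} r{\left(23,-7 \right)} = 2 \left(- 2 \left(-1 + 0\right)\right) \left(7 - 2 \left(-1 + 0\right)\right) 23 \left(1 - -126\right) = 2 \left(\left(-2\right) \left(-1\right)\right) \left(7 - -2\right) 23 \left(1 + 126\right) = 2 \cdot 2 \left(7 + 2\right) 23 \cdot 127 = 2 \cdot 2 \cdot 9 \cdot 2921 = 36 \cdot 2921 = 105156$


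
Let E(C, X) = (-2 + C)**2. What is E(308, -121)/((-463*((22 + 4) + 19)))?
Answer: -10404/2315 ≈ -4.4942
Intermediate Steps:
E(308, -121)/((-463*((22 + 4) + 19))) = (-2 + 308)**2/((-463*((22 + 4) + 19))) = 306**2/((-463*(26 + 19))) = 93636/((-463*45)) = 93636/(-20835) = 93636*(-1/20835) = -10404/2315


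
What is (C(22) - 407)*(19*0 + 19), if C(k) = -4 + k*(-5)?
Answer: -9899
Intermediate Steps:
C(k) = -4 - 5*k
(C(22) - 407)*(19*0 + 19) = ((-4 - 5*22) - 407)*(19*0 + 19) = ((-4 - 110) - 407)*(0 + 19) = (-114 - 407)*19 = -521*19 = -9899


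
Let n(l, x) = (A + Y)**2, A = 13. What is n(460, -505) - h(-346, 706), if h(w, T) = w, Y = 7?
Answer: 746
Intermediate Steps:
n(l, x) = 400 (n(l, x) = (13 + 7)**2 = 20**2 = 400)
n(460, -505) - h(-346, 706) = 400 - 1*(-346) = 400 + 346 = 746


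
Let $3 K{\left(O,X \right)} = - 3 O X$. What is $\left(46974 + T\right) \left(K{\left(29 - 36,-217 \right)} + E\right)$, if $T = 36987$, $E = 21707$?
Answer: $1695004668$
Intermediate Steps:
$K{\left(O,X \right)} = - O X$ ($K{\left(O,X \right)} = \frac{- 3 O X}{3} = \frac{\left(-3\right) O X}{3} = - O X$)
$\left(46974 + T\right) \left(K{\left(29 - 36,-217 \right)} + E\right) = \left(46974 + 36987\right) \left(\left(-1\right) \left(29 - 36\right) \left(-217\right) + 21707\right) = 83961 \left(\left(-1\right) \left(-7\right) \left(-217\right) + 21707\right) = 83961 \left(-1519 + 21707\right) = 83961 \cdot 20188 = 1695004668$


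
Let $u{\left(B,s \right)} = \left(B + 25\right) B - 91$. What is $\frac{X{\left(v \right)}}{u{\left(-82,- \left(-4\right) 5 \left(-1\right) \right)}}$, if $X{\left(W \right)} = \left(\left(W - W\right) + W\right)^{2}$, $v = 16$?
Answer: $\frac{256}{4583} \approx 0.055859$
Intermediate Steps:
$u{\left(B,s \right)} = -91 + B \left(25 + B\right)$ ($u{\left(B,s \right)} = \left(25 + B\right) B - 91 = B \left(25 + B\right) - 91 = -91 + B \left(25 + B\right)$)
$X{\left(W \right)} = W^{2}$ ($X{\left(W \right)} = \left(0 + W\right)^{2} = W^{2}$)
$\frac{X{\left(v \right)}}{u{\left(-82,- \left(-4\right) 5 \left(-1\right) \right)}} = \frac{16^{2}}{-91 + \left(-82\right)^{2} + 25 \left(-82\right)} = \frac{256}{-91 + 6724 - 2050} = \frac{256}{4583}$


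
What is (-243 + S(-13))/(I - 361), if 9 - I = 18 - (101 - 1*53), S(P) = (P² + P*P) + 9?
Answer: -52/161 ≈ -0.32298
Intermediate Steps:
S(P) = 9 + 2*P² (S(P) = (P² + P²) + 9 = 2*P² + 9 = 9 + 2*P²)
I = 39 (I = 9 - (18 - (101 - 1*53)) = 9 - (18 - (101 - 53)) = 9 - (18 - 1*48) = 9 - (18 - 48) = 9 - 1*(-30) = 9 + 30 = 39)
(-243 + S(-13))/(I - 361) = (-243 + (9 + 2*(-13)²))/(39 - 361) = (-243 + (9 + 2*169))/(-322) = (-243 + (9 + 338))*(-1/322) = (-243 + 347)*(-1/322) = 104*(-1/322) = -52/161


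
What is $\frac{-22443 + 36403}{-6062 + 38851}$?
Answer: $\frac{13960}{32789} \approx 0.42575$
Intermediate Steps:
$\frac{-22443 + 36403}{-6062 + 38851} = \frac{13960}{32789}$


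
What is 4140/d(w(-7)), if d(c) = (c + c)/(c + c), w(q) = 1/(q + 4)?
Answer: 4140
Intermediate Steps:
w(q) = 1/(4 + q)
d(c) = 1 (d(c) = (2*c)/((2*c)) = (2*c)*(1/(2*c)) = 1)
4140/d(w(-7)) = 4140/1 = 4140*1 = 4140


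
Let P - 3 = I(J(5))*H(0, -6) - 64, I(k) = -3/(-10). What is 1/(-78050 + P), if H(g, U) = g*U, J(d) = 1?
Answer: -1/78111 ≈ -1.2802e-5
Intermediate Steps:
I(k) = 3/10 (I(k) = -3*(-⅒) = 3/10)
H(g, U) = U*g
P = -61 (P = 3 + (3*(-6*0)/10 - 64) = 3 + ((3/10)*0 - 64) = 3 + (0 - 64) = 3 - 64 = -61)
1/(-78050 + P) = 1/(-78050 - 61) = 1/(-78111) = -1/78111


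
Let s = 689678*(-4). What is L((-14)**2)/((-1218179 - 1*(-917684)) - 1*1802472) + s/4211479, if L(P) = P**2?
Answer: -5963268475768/8856601358193 ≈ -0.67331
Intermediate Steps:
s = -2758712
L((-14)**2)/((-1218179 - 1*(-917684)) - 1*1802472) + s/4211479 = ((-14)**2)**2/((-1218179 - 1*(-917684)) - 1*1802472) - 2758712/4211479 = 196**2/((-1218179 + 917684) - 1802472) - 2758712*1/4211479 = 38416/(-300495 - 1802472) - 2758712/4211479 = 38416/(-2102967) - 2758712/4211479 = 38416*(-1/2102967) - 2758712/4211479 = -38416/2102967 - 2758712/4211479 = -5963268475768/8856601358193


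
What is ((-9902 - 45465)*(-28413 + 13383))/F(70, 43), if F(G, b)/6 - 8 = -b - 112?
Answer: -46231445/49 ≈ -9.4350e+5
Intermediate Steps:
F(G, b) = -624 - 6*b (F(G, b) = 48 + 6*(-b - 112) = 48 + 6*(-112 - b) = 48 + (-672 - 6*b) = -624 - 6*b)
((-9902 - 45465)*(-28413 + 13383))/F(70, 43) = ((-9902 - 45465)*(-28413 + 13383))/(-624 - 6*43) = (-55367*(-15030))/(-624 - 258) = 832166010/(-882) = 832166010*(-1/882) = -46231445/49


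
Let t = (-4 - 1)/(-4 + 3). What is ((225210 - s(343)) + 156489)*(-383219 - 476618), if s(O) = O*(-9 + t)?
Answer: -329378619427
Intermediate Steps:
t = 5 (t = -5/(-1) = -5*(-1) = 5)
s(O) = -4*O (s(O) = O*(-9 + 5) = O*(-4) = -4*O)
((225210 - s(343)) + 156489)*(-383219 - 476618) = ((225210 - (-4)*343) + 156489)*(-383219 - 476618) = ((225210 - 1*(-1372)) + 156489)*(-859837) = ((225210 + 1372) + 156489)*(-859837) = (226582 + 156489)*(-859837) = 383071*(-859837) = -329378619427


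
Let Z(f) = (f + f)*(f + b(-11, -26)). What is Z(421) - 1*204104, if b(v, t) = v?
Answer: 141116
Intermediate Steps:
Z(f) = 2*f*(-11 + f) (Z(f) = (f + f)*(f - 11) = (2*f)*(-11 + f) = 2*f*(-11 + f))
Z(421) - 1*204104 = 2*421*(-11 + 421) - 1*204104 = 2*421*410 - 204104 = 345220 - 204104 = 141116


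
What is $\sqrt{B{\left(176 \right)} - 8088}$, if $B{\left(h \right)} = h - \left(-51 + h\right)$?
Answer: $3 i \sqrt{893} \approx 89.649 i$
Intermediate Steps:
$B{\left(h \right)} = 51$
$\sqrt{B{\left(176 \right)} - 8088} = \sqrt{51 - 8088} = \sqrt{-8037} = 3 i \sqrt{893}$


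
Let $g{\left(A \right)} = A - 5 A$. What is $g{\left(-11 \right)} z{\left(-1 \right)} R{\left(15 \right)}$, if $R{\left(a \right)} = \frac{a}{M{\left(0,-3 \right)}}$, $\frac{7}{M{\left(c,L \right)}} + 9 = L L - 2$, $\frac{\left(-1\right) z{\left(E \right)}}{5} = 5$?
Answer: $\frac{33000}{7} \approx 4714.3$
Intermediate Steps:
$z{\left(E \right)} = -25$ ($z{\left(E \right)} = \left(-5\right) 5 = -25$)
$M{\left(c,L \right)} = \frac{7}{-11 + L^{2}}$ ($M{\left(c,L \right)} = \frac{7}{-9 + \left(L L - 2\right)} = \frac{7}{-9 + \left(L^{2} - 2\right)} = \frac{7}{-9 + \left(-2 + L^{2}\right)} = \frac{7}{-11 + L^{2}}$)
$g{\left(A \right)} = - 4 A$
$R{\left(a \right)} = - \frac{2 a}{7}$ ($R{\left(a \right)} = \frac{a}{7 \frac{1}{-11 + \left(-3\right)^{2}}} = \frac{a}{7 \frac{1}{-11 + 9}} = \frac{a}{7 \frac{1}{-2}} = \frac{a}{7 \left(- \frac{1}{2}\right)} = \frac{a}{- \frac{7}{2}} = a \left(- \frac{2}{7}\right) = - \frac{2 a}{7}$)
$g{\left(-11 \right)} z{\left(-1 \right)} R{\left(15 \right)} = \left(-4\right) \left(-11\right) \left(-25\right) \left(\left(- \frac{2}{7}\right) 15\right) = 44 \left(-25\right) \left(- \frac{30}{7}\right) = \left(-1100\right) \left(- \frac{30}{7}\right) = \frac{33000}{7}$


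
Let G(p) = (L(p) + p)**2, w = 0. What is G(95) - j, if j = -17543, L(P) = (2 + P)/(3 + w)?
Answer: 303811/9 ≈ 33757.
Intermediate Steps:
L(P) = 2/3 + P/3 (L(P) = (2 + P)/(3 + 0) = (2 + P)/3 = (2 + P)*(1/3) = 2/3 + P/3)
G(p) = (2/3 + 4*p/3)**2 (G(p) = ((2/3 + p/3) + p)**2 = (2/3 + 4*p/3)**2)
G(95) - j = 4*(1 + 2*95)**2/9 - 1*(-17543) = 4*(1 + 190)**2/9 + 17543 = (4/9)*191**2 + 17543 = (4/9)*36481 + 17543 = 145924/9 + 17543 = 303811/9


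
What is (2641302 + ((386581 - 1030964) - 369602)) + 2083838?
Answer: 3711155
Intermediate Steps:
(2641302 + ((386581 - 1030964) - 369602)) + 2083838 = (2641302 + (-644383 - 369602)) + 2083838 = (2641302 - 1013985) + 2083838 = 1627317 + 2083838 = 3711155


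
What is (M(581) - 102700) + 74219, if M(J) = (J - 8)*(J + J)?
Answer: 637345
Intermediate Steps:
M(J) = 2*J*(-8 + J) (M(J) = (-8 + J)*(2*J) = 2*J*(-8 + J))
(M(581) - 102700) + 74219 = (2*581*(-8 + 581) - 102700) + 74219 = (2*581*573 - 102700) + 74219 = (665826 - 102700) + 74219 = 563126 + 74219 = 637345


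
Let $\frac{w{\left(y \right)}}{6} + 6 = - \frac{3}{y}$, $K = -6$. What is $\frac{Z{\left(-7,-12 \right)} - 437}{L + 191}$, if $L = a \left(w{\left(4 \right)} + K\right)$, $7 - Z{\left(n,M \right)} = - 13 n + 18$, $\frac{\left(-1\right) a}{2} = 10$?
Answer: $- \frac{539}{1121} \approx -0.48082$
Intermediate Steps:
$a = -20$ ($a = \left(-2\right) 10 = -20$)
$w{\left(y \right)} = -36 - \frac{18}{y}$ ($w{\left(y \right)} = -36 + 6 \left(- \frac{3}{y}\right) = -36 - \frac{18}{y}$)
$Z{\left(n,M \right)} = -11 + 13 n$ ($Z{\left(n,M \right)} = 7 - \left(- 13 n + 18\right) = 7 - \left(18 - 13 n\right) = 7 + \left(-18 + 13 n\right) = -11 + 13 n$)
$L = 930$ ($L = - 20 \left(\left(-36 - \frac{18}{4}\right) - 6\right) = - 20 \left(\left(-36 - \frac{9}{2}\right) - 6\right) = - 20 \left(- \frac{81}{2} - 6\right) = \left(-20\right) \left(- \frac{93}{2}\right) = 930$)
$\frac{Z{\left(-7,-12 \right)} - 437}{L + 191} = \frac{\left(-11 + 13 \left(-7\right)\right) - 437}{930 + 191} = \frac{\left(-11 - 91\right) - 437}{1121} = \left(-102 - 437\right) \frac{1}{1121} = \left(-539\right) \frac{1}{1121} = - \frac{539}{1121}$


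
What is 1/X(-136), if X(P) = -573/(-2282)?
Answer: 2282/573 ≈ 3.9825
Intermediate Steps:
X(P) = 573/2282 (X(P) = -573*(-1/2282) = 573/2282)
1/X(-136) = 1/(573/2282) = 2282/573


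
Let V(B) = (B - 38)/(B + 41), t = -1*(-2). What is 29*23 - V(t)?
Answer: 28717/43 ≈ 667.84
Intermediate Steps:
t = 2
V(B) = (-38 + B)/(41 + B)
29*23 - V(t) = 29*23 - (-38 + 2)/(41 + 2) = 667 - (-36)/43 = 667 - 1*(-36/43) = 667 + 36/43 = 28717/43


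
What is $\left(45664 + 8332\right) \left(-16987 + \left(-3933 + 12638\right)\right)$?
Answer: $-447194872$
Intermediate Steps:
$\left(45664 + 8332\right) \left(-16987 + \left(-3933 + 12638\right)\right) = 53996 \left(-16987 + 8705\right) = 53996 \left(-8282\right) = -447194872$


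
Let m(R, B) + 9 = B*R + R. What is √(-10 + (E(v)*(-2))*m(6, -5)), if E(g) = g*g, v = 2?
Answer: √254 ≈ 15.937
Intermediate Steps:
m(R, B) = -9 + R + B*R (m(R, B) = -9 + (B*R + R) = -9 + (R + B*R) = -9 + R + B*R)
E(g) = g²
√(-10 + (E(v)*(-2))*m(6, -5)) = √(-10 + (2²*(-2))*(-9 + 6 - 5*6)) = √(-10 + (4*(-2))*(-9 + 6 - 30)) = √(-10 - 8*(-33)) = √(-10 + 264) = √254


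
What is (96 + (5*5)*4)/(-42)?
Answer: -14/3 ≈ -4.6667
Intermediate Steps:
(96 + (5*5)*4)/(-42) = -(96 + 25*4)/42 = -(96 + 100)/42 = -1/42*196 = -14/3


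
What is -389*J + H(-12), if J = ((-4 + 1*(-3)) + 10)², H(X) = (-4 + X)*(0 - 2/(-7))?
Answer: -24539/7 ≈ -3505.6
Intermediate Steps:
H(X) = -8/7 + 2*X/7 (H(X) = (-4 + X)*(0 - 2*(-⅐)) = (-4 + X)*(0 + 2/7) = (-4 + X)*(2/7) = -8/7 + 2*X/7)
J = 9 (J = ((-4 - 3) + 10)² = (-7 + 10)² = 3² = 9)
-389*J + H(-12) = -389*9 + (-8/7 + (2/7)*(-12)) = -3501 + (-8/7 - 24/7) = -3501 - 32/7 = -24539/7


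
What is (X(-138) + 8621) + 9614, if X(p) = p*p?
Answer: 37279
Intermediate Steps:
X(p) = p**2
(X(-138) + 8621) + 9614 = ((-138)**2 + 8621) + 9614 = (19044 + 8621) + 9614 = 27665 + 9614 = 37279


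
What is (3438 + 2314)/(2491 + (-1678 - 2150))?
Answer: -5752/1337 ≈ -4.3022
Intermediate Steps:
(3438 + 2314)/(2491 + (-1678 - 2150)) = 5752/(2491 - 3828) = 5752/(-1337) = 5752*(-1/1337) = -5752/1337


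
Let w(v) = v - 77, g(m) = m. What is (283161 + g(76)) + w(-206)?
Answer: 282954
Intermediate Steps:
w(v) = -77 + v
(283161 + g(76)) + w(-206) = (283161 + 76) + (-77 - 206) = 283237 - 283 = 282954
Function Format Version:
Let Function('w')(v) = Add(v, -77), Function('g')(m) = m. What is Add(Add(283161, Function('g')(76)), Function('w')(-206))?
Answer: 282954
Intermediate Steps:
Function('w')(v) = Add(-77, v)
Add(Add(283161, Function('g')(76)), Function('w')(-206)) = Add(Add(283161, 76), Add(-77, -206)) = Add(283237, -283) = 282954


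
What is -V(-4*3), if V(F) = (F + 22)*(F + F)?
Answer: 240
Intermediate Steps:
V(F) = 2*F*(22 + F) (V(F) = (22 + F)*(2*F) = 2*F*(22 + F))
-V(-4*3) = -2*(-4*3)*(22 - 4*3) = -2*(-12)*(22 - 12) = -2*(-12)*10 = -1*(-240) = 240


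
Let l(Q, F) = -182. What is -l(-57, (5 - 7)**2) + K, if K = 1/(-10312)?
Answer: 1876783/10312 ≈ 182.00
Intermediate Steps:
K = -1/10312 ≈ -9.6974e-5
-l(-57, (5 - 7)**2) + K = -1*(-182) - 1/10312 = 182 - 1/10312 = 1876783/10312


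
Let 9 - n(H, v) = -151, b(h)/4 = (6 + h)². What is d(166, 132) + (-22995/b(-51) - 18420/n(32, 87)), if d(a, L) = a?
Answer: 17293/360 ≈ 48.036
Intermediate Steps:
b(h) = 4*(6 + h)²
n(H, v) = 160 (n(H, v) = 9 - 1*(-151) = 9 + 151 = 160)
d(166, 132) + (-22995/b(-51) - 18420/n(32, 87)) = 166 + (-22995*1/(4*(6 - 51)²) - 18420/160) = 166 + (-22995/(4*(-45)²) - 18420*1/160) = 166 + (-22995/(4*2025) - 921/8) = 166 + (-22995/8100 - 921/8) = 166 + (-22995*1/8100 - 921/8) = 166 + (-511/180 - 921/8) = 166 - 42467/360 = 17293/360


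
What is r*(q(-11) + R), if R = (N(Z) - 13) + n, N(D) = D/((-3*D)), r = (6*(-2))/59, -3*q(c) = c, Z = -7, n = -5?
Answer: 176/59 ≈ 2.9831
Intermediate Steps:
q(c) = -c/3
r = -12/59 (r = -12*1/59 = -12/59 ≈ -0.20339)
N(D) = -⅓ (N(D) = D*(-1/(3*D)) = -⅓)
R = -55/3 (R = (-⅓ - 13) - 5 = -40/3 - 5 = -55/3 ≈ -18.333)
r*(q(-11) + R) = -12*(-⅓*(-11) - 55/3)/59 = -12*(11/3 - 55/3)/59 = -12/59*(-44/3) = 176/59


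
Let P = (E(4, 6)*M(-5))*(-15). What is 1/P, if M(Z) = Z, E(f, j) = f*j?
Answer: 1/1800 ≈ 0.00055556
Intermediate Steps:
P = 1800 (P = ((4*6)*(-5))*(-15) = (24*(-5))*(-15) = -120*(-15) = 1800)
1/P = 1/1800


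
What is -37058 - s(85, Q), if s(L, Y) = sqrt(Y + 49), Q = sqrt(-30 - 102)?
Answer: -37058 - sqrt(49 + 2*I*sqrt(33)) ≈ -37065.0 - 0.81514*I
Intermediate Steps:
Q = 2*I*sqrt(33) (Q = sqrt(-132) = 2*I*sqrt(33) ≈ 11.489*I)
s(L, Y) = sqrt(49 + Y)
-37058 - s(85, Q) = -37058 - sqrt(49 + 2*I*sqrt(33))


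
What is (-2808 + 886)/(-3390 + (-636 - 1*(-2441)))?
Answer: 1922/1585 ≈ 1.2126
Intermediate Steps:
(-2808 + 886)/(-3390 + (-636 - 1*(-2441))) = -1922/(-3390 + (-636 + 2441)) = -1922/(-3390 + 1805) = -1922/(-1585) = -1922*(-1/1585) = 1922/1585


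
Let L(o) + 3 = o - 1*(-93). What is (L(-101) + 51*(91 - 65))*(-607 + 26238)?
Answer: 33704765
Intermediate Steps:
L(o) = 90 + o (L(o) = -3 + (o - 1*(-93)) = -3 + (o + 93) = -3 + (93 + o) = 90 + o)
(L(-101) + 51*(91 - 65))*(-607 + 26238) = ((90 - 101) + 51*(91 - 65))*(-607 + 26238) = (-11 + 51*26)*25631 = (-11 + 1326)*25631 = 1315*25631 = 33704765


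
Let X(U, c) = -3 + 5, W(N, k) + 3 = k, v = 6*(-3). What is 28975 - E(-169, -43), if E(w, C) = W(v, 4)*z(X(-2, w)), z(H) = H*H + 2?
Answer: 28969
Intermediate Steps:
v = -18
W(N, k) = -3 + k
X(U, c) = 2
z(H) = 2 + H² (z(H) = H² + 2 = 2 + H²)
E(w, C) = 6 (E(w, C) = (-3 + 4)*(2 + 2²) = 1*(2 + 4) = 1*6 = 6)
28975 - E(-169, -43) = 28975 - 1*6 = 28975 - 6 = 28969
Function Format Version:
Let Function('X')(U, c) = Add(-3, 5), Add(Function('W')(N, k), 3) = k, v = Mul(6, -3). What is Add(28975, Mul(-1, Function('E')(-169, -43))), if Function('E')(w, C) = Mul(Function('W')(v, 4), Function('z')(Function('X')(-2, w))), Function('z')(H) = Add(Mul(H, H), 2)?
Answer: 28969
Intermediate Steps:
v = -18
Function('W')(N, k) = Add(-3, k)
Function('X')(U, c) = 2
Function('z')(H) = Add(2, Pow(H, 2)) (Function('z')(H) = Add(Pow(H, 2), 2) = Add(2, Pow(H, 2)))
Function('E')(w, C) = 6 (Function('E')(w, C) = Mul(Add(-3, 4), Add(2, Pow(2, 2))) = Mul(1, Add(2, 4)) = Mul(1, 6) = 6)
Add(28975, Mul(-1, Function('E')(-169, -43))) = Add(28975, Mul(-1, 6)) = Add(28975, -6) = 28969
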